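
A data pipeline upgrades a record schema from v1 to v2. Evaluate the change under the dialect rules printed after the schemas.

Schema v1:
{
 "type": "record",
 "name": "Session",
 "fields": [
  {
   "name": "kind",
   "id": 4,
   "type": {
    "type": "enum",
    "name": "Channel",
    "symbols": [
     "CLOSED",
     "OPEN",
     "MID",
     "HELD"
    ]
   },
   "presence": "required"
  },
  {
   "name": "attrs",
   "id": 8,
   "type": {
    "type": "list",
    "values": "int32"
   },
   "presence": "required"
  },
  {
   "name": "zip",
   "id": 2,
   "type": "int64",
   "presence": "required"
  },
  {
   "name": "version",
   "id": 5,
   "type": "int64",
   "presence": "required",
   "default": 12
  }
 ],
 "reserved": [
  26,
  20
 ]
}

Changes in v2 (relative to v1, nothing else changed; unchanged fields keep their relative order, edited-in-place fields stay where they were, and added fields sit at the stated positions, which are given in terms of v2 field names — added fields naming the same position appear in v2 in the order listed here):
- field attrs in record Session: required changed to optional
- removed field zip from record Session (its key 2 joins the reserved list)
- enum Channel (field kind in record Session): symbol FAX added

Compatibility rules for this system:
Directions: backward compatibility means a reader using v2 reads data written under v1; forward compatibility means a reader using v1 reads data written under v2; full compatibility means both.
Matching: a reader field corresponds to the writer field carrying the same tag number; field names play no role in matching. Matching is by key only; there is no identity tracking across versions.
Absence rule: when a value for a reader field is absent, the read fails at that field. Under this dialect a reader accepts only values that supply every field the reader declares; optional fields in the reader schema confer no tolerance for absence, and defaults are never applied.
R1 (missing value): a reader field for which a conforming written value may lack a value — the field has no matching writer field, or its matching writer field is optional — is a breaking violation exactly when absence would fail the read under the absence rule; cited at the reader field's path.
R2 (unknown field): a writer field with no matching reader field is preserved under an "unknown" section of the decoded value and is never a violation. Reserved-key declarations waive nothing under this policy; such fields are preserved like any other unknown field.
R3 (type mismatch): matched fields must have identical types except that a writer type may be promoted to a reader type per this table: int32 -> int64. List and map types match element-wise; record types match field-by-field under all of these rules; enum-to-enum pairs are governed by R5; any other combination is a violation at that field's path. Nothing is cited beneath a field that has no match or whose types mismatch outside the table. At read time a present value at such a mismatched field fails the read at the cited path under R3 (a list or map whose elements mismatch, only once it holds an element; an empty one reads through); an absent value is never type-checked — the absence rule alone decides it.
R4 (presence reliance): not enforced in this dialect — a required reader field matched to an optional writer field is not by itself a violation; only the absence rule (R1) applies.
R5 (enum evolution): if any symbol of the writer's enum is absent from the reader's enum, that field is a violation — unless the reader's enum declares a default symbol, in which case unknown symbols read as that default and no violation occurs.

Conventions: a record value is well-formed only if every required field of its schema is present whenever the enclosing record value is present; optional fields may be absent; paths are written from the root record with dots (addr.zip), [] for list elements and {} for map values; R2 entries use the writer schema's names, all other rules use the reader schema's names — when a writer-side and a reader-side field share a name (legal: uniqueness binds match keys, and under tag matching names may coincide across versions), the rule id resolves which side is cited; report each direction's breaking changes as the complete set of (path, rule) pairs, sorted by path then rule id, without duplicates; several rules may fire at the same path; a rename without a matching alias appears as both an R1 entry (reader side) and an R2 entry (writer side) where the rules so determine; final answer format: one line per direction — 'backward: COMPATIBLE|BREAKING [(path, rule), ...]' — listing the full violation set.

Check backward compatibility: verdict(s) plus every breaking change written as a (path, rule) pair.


backward: COMPATIBLE []

the writer's type comes first in each Session pair
backward on Session — v2 reading data written by v1:
  kind: Channel -> Channel, writer required; from kind
  attrs: list<int32> -> list<int32>, writer required; from attrs
  version: int64 -> int64, writer required; from version
  writer field zip has no reader counterpart
  => backward verdict for Session: COMPATIBLE, no violations
checking off the Session differences that do not matter here:
  field attrs in record Session: required changed to optional -> its effect on Session is confined to the forward direction, not asked
  removed field zip from record Session (its key 2 joins the reserved list) -> its effect on Session is confined to the forward direction, not asked
  enum Channel (field kind in record Session): symbol FAX added -> its effect on Session is confined to the forward direction, not asked


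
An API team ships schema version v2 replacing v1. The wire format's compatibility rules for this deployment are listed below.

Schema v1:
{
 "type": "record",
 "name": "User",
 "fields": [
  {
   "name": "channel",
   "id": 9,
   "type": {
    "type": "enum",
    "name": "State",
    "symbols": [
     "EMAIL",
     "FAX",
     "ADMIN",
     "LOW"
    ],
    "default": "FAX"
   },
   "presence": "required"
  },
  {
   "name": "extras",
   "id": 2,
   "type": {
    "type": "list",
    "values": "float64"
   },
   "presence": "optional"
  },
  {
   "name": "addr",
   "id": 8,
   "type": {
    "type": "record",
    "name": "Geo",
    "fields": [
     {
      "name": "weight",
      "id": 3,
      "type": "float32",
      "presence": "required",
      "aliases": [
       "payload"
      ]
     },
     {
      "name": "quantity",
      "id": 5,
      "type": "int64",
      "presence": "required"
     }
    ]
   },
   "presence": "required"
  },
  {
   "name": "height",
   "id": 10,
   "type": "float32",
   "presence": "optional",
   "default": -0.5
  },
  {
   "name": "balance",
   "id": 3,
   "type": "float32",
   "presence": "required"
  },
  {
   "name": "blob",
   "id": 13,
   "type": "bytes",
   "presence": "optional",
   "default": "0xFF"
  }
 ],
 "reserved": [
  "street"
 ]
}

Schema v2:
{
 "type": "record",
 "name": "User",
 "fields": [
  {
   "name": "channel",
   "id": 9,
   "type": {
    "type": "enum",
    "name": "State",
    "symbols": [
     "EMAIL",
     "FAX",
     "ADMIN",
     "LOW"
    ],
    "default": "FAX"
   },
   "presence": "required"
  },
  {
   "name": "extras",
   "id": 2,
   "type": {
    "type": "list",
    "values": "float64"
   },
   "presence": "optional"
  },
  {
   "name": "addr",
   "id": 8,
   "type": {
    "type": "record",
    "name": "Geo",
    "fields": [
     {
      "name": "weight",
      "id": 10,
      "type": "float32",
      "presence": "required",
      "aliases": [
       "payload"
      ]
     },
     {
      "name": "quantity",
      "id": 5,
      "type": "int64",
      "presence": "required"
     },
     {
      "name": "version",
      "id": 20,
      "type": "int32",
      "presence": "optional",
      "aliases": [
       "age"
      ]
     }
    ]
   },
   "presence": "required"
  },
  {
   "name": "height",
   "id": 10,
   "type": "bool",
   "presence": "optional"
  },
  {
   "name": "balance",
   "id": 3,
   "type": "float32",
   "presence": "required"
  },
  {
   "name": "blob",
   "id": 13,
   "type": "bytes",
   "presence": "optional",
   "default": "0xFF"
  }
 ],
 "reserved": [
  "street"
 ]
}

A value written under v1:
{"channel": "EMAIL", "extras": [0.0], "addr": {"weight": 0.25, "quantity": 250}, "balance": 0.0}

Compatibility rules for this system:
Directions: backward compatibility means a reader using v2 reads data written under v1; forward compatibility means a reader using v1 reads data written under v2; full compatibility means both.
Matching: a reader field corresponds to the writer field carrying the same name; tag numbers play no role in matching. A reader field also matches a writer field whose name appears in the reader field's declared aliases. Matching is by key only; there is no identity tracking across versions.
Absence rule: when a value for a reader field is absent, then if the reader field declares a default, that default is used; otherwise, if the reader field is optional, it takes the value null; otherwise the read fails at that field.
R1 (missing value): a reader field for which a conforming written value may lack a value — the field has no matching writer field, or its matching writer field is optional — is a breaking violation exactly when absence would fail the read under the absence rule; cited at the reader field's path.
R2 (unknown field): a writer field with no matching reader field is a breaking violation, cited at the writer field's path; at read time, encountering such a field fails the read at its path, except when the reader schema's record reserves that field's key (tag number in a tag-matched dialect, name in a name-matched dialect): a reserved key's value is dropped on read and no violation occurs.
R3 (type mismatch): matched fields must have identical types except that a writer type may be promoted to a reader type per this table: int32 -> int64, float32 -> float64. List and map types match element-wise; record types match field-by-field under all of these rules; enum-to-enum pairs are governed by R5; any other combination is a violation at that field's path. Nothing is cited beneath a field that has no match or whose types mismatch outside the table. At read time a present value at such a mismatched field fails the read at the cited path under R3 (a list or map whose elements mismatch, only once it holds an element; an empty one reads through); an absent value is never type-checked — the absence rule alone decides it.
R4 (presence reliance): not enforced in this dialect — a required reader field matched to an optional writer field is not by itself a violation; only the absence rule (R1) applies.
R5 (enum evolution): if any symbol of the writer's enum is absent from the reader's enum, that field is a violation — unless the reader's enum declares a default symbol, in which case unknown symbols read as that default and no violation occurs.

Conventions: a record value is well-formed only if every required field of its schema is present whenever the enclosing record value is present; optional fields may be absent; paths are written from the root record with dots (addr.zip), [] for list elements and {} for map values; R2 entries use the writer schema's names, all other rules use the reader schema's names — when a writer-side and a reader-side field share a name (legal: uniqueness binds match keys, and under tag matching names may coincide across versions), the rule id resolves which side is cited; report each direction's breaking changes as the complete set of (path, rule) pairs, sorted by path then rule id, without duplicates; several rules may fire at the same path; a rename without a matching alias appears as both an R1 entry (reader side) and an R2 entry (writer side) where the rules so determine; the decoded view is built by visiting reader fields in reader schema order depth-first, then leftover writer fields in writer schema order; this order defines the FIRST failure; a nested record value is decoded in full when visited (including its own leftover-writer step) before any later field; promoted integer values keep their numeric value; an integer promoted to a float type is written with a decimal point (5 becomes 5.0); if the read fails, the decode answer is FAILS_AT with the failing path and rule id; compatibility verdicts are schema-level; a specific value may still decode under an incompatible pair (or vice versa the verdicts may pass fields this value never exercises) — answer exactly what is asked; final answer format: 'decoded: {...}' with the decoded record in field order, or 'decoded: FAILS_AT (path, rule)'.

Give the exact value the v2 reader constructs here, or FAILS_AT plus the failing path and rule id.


decoded: {"channel": "EMAIL", "extras": [0.0], "addr": {"weight": 0.25, "quantity": 250, "version": null}, "height": null, "balance": 0.0, "blob": 0xFF}

the writer's type comes first in each User pair
decode walk for User under reader schema v2:
  channel := "EMAIL"
  extras := [0.0]
  addr.weight := 0.25
  addr.quantity := 250
  addr.version := null (absent, optional -> null)
  height := null (absent, optional -> null)
  balance := 0.0
  blob := 0xFF (absent -> default)
  => decoded: {"channel": "EMAIL", "extras": [0.0], "addr": {"weight": 0.25, "quantity": 250, "version": null}, "height": null, "balance": 0.0, "blob": 0xFF}
the other User changes do not affect what is asked:
  field weight in record Geo: tag 3 changed to 10 -> fires no rule on User under this dialect and leaves the result unchanged


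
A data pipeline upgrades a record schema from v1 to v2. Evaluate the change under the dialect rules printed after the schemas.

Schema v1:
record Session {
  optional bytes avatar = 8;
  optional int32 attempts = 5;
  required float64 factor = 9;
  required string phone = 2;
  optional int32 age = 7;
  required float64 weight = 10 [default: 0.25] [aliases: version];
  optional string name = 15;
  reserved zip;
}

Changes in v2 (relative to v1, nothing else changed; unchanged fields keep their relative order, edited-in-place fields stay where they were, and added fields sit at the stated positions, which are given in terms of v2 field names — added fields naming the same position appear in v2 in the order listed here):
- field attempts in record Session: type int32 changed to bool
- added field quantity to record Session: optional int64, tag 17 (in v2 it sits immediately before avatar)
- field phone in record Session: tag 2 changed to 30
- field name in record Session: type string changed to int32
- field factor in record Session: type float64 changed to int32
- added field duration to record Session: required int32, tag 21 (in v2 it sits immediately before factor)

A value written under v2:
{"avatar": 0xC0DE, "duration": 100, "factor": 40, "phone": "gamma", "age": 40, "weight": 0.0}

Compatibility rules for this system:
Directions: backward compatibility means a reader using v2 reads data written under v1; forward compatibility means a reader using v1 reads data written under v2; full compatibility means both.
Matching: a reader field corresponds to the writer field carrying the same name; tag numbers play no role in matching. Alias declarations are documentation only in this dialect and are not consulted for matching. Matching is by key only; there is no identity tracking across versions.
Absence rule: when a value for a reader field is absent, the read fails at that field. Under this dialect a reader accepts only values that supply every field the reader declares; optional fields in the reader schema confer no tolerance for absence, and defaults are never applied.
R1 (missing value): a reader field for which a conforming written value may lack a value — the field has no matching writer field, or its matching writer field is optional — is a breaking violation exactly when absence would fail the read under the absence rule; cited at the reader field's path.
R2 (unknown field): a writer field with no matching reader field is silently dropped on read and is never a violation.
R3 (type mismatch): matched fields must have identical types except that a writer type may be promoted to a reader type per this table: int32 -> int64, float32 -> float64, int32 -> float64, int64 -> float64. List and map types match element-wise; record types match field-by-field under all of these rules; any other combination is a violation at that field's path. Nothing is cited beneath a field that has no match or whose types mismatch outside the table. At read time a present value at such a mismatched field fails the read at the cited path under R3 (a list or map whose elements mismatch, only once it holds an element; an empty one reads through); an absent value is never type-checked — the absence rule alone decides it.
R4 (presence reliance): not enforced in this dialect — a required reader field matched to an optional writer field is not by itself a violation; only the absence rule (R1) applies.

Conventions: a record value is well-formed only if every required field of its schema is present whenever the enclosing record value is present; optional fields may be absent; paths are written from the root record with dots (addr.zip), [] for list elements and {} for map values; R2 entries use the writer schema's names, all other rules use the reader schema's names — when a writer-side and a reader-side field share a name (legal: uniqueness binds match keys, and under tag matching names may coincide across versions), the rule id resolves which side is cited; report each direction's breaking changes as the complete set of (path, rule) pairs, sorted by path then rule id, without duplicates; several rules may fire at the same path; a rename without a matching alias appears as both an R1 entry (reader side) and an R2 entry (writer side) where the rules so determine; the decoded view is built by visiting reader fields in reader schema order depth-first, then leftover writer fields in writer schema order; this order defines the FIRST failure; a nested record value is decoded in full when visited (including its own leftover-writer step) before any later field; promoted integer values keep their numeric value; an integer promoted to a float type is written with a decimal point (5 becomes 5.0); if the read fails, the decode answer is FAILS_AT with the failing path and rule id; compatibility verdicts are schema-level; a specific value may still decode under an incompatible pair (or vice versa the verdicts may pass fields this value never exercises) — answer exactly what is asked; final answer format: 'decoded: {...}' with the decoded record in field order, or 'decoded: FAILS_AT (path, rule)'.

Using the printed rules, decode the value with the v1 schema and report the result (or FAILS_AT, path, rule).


the writer's type comes first in each Session pair
decoding the Session value with the v1 reader:
  avatar := 0xC0DE
  read fails at attempts under R1 (no fill)
  => FAILS_AT (attempts, R1)
the other Session changes do not affect what is asked:
  added field duration to record Session: required int32, tag 21 (in v2 it sits immediately before factor) -> a verdict-level change on Session — the shown value reads the same
  field phone in record Session: tag 2 changed to 30 -> no rule fires on it and the decoded Session view is identical with or without it
  field name in record Session: type string changed to int32 -> a verdict-level change on Session — the shown value reads the same
  field factor in record Session: type float64 changed to int32 -> a verdict-level change on Session — the shown value reads the same
  added field quantity to record Session: optional int64, tag 17 (in v2 it sits immediately before avatar) -> a verdict-level change on Session — the shown value reads the same

decoded: FAILS_AT (attempts, R1)


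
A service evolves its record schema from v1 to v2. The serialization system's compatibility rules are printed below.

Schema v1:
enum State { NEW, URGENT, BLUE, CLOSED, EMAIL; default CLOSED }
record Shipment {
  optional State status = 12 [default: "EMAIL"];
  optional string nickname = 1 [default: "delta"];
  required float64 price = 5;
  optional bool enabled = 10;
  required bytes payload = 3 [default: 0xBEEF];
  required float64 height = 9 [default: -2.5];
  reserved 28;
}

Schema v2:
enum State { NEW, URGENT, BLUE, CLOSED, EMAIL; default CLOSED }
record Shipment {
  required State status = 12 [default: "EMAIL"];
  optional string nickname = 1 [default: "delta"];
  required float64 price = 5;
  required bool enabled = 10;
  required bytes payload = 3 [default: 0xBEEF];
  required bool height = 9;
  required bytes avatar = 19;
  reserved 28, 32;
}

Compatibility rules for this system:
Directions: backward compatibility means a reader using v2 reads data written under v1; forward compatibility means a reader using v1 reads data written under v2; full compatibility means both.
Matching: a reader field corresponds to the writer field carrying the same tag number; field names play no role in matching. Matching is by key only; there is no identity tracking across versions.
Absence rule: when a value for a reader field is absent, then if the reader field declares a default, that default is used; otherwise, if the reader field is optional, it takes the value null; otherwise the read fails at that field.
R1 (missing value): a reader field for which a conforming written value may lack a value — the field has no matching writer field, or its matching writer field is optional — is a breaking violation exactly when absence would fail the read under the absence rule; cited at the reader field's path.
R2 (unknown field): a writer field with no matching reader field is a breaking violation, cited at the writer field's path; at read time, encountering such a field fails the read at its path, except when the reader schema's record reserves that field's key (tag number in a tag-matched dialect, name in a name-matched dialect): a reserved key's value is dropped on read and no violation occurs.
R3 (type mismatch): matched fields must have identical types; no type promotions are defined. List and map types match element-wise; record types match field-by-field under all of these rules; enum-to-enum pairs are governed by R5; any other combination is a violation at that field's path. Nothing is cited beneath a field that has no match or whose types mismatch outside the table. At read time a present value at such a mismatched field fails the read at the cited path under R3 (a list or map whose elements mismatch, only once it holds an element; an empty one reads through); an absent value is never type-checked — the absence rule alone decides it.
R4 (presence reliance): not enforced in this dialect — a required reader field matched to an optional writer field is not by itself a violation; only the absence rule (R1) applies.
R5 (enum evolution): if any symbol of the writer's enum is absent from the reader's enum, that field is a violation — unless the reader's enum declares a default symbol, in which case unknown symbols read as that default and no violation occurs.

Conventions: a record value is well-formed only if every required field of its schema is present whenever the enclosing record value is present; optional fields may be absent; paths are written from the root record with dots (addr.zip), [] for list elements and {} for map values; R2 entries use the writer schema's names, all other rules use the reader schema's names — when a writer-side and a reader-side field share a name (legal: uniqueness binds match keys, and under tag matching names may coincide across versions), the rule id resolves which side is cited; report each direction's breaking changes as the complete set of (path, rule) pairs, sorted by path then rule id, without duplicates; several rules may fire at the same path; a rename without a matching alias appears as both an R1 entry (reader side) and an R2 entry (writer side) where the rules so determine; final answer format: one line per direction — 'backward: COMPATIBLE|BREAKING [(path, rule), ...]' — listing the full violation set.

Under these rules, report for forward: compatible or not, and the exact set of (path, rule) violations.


the writer's type comes first in each Shipment pair
forward for Shipment (reader v1, writer v2):
  status: paired with writer status (State -> State; writer required)
  nickname: paired with writer nickname (string -> string; writer optional)
  price: paired with writer price (float64 -> float64; writer required)
  enabled: paired with writer enabled (bool -> bool; writer required)
  payload: paired with writer payload (bytes -> bytes; writer required)
  height: paired with writer height (bool -> float64; writer required)
  avatar (writer side), unknown to reader
  breaking: (avatar, R2)
  breaking: (height, R3)
  forward on Shipment therefore BREAKING (2)
ruling out the remaining Shipment differences:
  field status in record Shipment: optional changed to required -> inert for the asked Shipment verdict: nothing fires
  field enabled in record Shipment: optional changed to required -> matters only for Shipment's backward compatibility — outside the asked direction

forward: BREAKING [(avatar, R2), (height, R3)]


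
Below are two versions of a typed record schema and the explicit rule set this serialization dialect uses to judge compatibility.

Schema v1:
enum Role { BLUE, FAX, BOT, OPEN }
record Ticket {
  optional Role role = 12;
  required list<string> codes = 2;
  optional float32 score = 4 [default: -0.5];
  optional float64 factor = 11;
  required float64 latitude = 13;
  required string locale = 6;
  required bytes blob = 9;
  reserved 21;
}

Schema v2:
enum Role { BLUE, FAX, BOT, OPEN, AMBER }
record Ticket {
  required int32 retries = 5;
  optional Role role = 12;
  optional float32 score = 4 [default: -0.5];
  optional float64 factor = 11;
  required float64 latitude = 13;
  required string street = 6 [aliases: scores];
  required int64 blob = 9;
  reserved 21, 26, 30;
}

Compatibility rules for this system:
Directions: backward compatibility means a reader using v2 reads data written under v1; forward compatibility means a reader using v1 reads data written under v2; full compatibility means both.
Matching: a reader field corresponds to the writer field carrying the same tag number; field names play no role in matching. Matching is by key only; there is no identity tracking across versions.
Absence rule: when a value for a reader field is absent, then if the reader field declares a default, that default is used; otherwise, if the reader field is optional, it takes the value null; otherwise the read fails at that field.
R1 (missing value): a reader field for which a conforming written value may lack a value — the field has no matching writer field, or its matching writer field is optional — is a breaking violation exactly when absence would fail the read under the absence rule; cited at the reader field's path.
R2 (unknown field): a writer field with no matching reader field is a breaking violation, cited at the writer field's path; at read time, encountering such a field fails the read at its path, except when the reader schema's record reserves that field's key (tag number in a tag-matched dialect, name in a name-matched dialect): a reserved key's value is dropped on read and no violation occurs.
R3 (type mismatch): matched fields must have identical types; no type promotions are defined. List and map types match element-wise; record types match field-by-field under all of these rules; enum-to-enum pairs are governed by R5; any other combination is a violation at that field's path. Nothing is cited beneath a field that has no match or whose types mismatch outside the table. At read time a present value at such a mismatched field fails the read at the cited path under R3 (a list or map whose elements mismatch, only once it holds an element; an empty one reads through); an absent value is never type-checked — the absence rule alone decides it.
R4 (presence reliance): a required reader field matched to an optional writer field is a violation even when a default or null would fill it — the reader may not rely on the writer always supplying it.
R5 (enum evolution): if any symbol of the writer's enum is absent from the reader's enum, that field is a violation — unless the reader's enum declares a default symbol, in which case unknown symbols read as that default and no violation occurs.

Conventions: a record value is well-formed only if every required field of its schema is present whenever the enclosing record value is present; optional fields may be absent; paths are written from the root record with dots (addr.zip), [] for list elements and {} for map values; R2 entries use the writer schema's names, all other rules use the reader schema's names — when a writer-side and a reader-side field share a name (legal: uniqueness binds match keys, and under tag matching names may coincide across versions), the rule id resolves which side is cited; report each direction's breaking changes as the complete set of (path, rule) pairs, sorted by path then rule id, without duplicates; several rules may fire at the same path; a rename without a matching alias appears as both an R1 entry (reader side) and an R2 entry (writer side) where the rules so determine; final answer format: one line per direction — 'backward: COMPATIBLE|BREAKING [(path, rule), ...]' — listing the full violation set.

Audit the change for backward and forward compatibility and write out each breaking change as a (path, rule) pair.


arrows below run writer -> reader for Ticket
backward on Ticket — v2 reading data written by v1:
  retries: no writer-side match
  role: Role -> Role, writer optional; from role
  score: float32 -> float32, writer optional; from score
  factor: float64 -> float64, writer optional; from factor
  latitude: float64 -> float64, writer required; from latitude
  street: string -> string, writer required; from locale
  blob: bytes -> int64, writer required; from blob
  codes (writer side), unknown to reader
  rule R3 violated at blob
  rule R2 violated at codes
  rule R1 violated at retries
  => backward: BREAKING (3)
forward on Ticket — v1 reading data written by v2:
  role: Role -> Role, writer optional; from role
  codes: no writer-side match
  score: float32 -> float32, writer optional; from score
  factor: float64 -> float64, writer optional; from factor
  latitude: float64 -> float64, writer required; from latitude
  locale: string -> string, writer required; from street
  blob: int64 -> bytes, writer required; from blob
  retries (writer side), unknown to reader
  rule R3 violated at blob
  rule R1 violated at codes
  rule R2 violated at retries
  rule R5 violated at role
  => forward: BREAKING (4)

backward: BREAKING [(blob, R3), (codes, R2), (retries, R1)]; forward: BREAKING [(blob, R3), (codes, R1), (retries, R2), (role, R5)]


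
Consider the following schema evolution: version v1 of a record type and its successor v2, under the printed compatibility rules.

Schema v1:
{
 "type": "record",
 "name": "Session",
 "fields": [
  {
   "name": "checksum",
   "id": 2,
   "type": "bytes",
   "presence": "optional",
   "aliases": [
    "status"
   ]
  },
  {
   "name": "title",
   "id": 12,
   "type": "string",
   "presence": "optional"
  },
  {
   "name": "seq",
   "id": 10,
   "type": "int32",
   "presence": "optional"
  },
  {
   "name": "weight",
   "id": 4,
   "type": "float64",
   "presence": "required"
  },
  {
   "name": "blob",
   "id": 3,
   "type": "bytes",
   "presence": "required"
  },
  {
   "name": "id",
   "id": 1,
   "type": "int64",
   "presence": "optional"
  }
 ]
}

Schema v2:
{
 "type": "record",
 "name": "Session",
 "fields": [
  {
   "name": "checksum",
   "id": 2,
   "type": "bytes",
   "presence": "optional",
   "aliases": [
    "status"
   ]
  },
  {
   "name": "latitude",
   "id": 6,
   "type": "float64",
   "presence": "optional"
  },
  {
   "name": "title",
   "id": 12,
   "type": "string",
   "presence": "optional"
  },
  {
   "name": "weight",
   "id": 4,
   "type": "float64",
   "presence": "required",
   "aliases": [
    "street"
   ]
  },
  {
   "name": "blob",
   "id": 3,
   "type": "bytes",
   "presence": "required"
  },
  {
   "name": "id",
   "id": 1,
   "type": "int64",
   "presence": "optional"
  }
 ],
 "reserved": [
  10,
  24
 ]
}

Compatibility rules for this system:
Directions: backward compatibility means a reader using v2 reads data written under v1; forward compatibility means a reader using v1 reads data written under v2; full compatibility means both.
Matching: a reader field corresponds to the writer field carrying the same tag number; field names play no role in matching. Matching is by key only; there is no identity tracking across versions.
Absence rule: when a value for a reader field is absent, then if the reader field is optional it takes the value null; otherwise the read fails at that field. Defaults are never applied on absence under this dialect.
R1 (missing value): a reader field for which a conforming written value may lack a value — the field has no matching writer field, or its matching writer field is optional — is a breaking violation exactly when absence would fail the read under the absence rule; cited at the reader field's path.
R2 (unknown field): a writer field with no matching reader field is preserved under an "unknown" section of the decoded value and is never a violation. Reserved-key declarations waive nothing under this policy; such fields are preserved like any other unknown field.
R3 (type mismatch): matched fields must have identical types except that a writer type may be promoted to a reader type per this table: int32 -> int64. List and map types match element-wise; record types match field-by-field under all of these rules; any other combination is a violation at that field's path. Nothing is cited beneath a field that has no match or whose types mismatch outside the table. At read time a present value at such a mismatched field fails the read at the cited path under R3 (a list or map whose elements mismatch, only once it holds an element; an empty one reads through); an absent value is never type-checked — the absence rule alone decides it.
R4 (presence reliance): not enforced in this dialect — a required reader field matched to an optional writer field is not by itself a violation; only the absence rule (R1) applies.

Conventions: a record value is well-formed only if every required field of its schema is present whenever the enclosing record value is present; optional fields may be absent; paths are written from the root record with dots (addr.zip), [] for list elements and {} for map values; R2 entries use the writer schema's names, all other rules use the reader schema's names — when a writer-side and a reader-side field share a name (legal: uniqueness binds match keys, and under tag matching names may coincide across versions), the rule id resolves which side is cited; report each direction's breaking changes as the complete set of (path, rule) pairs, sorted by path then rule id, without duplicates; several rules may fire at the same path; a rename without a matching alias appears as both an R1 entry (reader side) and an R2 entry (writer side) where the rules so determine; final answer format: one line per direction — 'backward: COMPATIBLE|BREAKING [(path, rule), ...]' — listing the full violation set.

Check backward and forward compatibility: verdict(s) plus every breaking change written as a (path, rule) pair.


backward: COMPATIBLE []; forward: COMPATIBLE []

in Session below, arrows point writer -> reader
checking backward for Session: reader v2 against writer v1:
  checksum: paired with writer checksum (bytes -> bytes; writer optional)
  latitude: no writer-side match
  title: paired with writer title (string -> string; writer optional)
  weight: paired with writer weight (float64 -> float64; writer required)
  blob: paired with writer blob (bytes -> bytes; writer required)
  id: paired with writer id (int64 -> int64; writer optional)
  seq (writer side), unknown to reader
  nothing fires on Session: backward is COMPATIBLE
checking forward for Session: reader v1 against writer v2:
  checksum: paired with writer checksum (bytes -> bytes; writer optional)
  title: paired with writer title (string -> string; writer optional)
  seq: no writer-side match
  weight: paired with writer weight (float64 -> float64; writer required)
  blob: paired with writer blob (bytes -> bytes; writer required)
  id: paired with writer id (int64 -> int64; writer optional)
  latitude (writer side), unknown to reader
  nothing fires on Session: forward is COMPATIBLE


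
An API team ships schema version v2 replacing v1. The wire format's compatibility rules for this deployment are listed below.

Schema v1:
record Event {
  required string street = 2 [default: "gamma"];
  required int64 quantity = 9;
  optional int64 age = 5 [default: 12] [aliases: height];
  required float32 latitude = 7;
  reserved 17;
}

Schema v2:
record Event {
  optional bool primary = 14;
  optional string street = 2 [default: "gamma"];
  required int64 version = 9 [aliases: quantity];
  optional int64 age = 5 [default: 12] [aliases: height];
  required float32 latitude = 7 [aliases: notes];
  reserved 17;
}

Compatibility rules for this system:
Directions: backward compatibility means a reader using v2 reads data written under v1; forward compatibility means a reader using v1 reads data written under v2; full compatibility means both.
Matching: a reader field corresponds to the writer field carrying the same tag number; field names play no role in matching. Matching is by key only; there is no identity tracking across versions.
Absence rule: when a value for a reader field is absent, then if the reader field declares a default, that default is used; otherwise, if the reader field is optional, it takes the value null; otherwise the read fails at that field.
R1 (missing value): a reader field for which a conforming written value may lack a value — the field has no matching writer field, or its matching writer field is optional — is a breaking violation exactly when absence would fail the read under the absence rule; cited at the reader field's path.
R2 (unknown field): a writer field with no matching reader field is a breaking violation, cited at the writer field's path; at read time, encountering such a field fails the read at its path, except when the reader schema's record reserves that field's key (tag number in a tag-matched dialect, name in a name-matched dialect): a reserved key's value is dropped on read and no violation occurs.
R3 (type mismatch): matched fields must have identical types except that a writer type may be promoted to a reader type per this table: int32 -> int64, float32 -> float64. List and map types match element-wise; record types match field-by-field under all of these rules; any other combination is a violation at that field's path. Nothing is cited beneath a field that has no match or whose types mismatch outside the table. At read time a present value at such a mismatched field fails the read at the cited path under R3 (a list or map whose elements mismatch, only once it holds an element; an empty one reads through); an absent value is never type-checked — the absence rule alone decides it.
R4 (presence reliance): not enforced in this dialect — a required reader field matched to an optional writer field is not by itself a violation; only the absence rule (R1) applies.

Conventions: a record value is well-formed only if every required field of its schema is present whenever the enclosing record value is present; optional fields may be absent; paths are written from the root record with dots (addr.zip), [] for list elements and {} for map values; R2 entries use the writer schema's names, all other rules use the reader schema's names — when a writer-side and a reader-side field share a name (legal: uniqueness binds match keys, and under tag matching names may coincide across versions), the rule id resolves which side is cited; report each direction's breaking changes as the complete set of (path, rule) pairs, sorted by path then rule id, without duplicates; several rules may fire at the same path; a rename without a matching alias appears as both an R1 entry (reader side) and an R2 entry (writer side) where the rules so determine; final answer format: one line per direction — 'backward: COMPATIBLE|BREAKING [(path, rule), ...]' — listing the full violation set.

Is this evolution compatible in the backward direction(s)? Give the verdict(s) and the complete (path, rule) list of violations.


the writer's type comes first in each Event pair
backward pass over Event, reader schema v2, writer schema v1:
  primary: no writer-side match
  string -> string, writer required: street aligns to street
  int64 -> int64, writer required: version aligns to quantity
  int64 -> int64, writer optional: age aligns to age
  float32 -> float32, writer required: latitude aligns to latitude
  nothing fires on Event: backward is COMPATIBLE
remaining Event differences; none change what is asked:
  added field primary to record Event: optional bool, tag 14 (in v2 it sits immediately before street) -> matters only for Event's forward compatibility — outside the asked direction
  renamed field quantity to version in record Event (alias quantity declared on the renamed field) -> fires no rule on Event, leaving the asked answer as it is
  field street in record Event: required changed to optional -> fires no rule on Event, leaving the asked answer as it is

backward: COMPATIBLE []
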